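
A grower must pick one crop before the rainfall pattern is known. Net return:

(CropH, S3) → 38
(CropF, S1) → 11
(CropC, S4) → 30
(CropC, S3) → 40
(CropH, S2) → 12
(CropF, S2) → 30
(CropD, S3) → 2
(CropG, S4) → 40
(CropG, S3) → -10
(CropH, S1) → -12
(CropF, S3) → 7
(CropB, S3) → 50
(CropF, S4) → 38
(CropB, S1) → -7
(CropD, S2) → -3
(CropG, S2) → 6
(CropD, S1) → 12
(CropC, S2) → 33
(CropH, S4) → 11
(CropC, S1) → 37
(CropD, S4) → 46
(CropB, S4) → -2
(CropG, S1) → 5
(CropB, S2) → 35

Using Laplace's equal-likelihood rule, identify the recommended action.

Row averages: CropG=10.25, CropH=12.25, CropF=21.5, CropB=19, CropD=14.25, CropC=35
Highest average = 35 → CropC.

CropC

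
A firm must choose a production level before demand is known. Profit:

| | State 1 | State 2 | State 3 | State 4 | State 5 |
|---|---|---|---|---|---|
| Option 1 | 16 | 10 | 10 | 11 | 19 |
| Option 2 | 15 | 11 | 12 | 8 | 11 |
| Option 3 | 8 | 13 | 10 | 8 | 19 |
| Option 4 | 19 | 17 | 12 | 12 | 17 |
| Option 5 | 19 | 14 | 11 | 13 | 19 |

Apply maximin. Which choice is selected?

Option 4

Row minima: Option 1=10, Option 2=8, Option 3=8, Option 4=12, Option 5=11
Best worst-case = 12 → Option 4.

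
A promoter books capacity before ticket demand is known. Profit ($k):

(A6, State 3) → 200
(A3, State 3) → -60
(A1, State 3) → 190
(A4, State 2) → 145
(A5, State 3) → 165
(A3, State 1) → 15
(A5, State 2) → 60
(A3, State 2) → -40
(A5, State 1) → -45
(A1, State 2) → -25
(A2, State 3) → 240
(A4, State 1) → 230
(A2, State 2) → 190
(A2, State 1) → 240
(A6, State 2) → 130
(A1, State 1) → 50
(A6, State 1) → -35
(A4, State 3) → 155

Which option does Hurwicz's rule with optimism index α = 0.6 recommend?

A2

A1: 0.6·190 + 0.4·(-25) = 104
A2: 0.6·240 + 0.4·190 = 220
A3: 0.6·15 + 0.4·(-60) = -15
A4: 0.6·230 + 0.4·145 = 196
A5: 0.6·165 + 0.4·(-45) = 81
A6: 0.6·200 + 0.4·(-35) = 106
Highest Hurwicz score = 220 → A2.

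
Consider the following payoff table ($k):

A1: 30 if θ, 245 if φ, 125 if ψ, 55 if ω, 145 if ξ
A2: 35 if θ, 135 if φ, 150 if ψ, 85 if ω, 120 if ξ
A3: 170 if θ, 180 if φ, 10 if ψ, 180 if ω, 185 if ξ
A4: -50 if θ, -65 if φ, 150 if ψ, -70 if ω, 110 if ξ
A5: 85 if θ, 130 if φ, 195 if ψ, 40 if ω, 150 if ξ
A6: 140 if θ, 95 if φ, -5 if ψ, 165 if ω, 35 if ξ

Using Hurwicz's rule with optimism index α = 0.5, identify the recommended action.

A1

A1: 0.5·245 + 0.5·30 = 137.5
A2: 0.5·150 + 0.5·35 = 92.5
A3: 0.5·185 + 0.5·10 = 97.5
A4: 0.5·150 + 0.5·(-70) = 40
A5: 0.5·195 + 0.5·40 = 117.5
A6: 0.5·165 + 0.5·(-5) = 80
Highest Hurwicz score = 137.5 → A1.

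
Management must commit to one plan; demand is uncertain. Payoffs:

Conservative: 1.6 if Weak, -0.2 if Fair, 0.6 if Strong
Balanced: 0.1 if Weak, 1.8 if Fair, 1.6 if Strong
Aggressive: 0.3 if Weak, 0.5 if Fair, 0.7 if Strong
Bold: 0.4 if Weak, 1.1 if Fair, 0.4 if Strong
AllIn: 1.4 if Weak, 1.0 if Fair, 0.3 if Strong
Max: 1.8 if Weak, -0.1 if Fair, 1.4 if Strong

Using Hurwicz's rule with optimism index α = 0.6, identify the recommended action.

Conservative: 0.6·1.6 + 0.4·(-0.2) = 0.88
Balanced: 0.6·1.8 + 0.4·0.1 = 1.12
Aggressive: 0.6·0.7 + 0.4·0.3 = 0.54
Bold: 0.6·1.1 + 0.4·0.4 = 0.82
AllIn: 0.6·1.4 + 0.4·0.3 = 0.96
Max: 0.6·1.8 + 0.4·(-0.1) = 1.04
Highest Hurwicz score = 1.12 → Balanced.

Balanced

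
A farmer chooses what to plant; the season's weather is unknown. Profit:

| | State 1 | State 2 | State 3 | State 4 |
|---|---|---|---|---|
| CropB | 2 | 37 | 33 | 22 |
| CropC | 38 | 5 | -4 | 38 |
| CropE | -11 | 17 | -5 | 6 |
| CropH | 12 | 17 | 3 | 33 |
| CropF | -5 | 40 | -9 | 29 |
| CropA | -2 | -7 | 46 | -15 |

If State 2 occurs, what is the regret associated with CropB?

Best payoff under State 2 is 40.
Regret = 40 − 37 = 3.

3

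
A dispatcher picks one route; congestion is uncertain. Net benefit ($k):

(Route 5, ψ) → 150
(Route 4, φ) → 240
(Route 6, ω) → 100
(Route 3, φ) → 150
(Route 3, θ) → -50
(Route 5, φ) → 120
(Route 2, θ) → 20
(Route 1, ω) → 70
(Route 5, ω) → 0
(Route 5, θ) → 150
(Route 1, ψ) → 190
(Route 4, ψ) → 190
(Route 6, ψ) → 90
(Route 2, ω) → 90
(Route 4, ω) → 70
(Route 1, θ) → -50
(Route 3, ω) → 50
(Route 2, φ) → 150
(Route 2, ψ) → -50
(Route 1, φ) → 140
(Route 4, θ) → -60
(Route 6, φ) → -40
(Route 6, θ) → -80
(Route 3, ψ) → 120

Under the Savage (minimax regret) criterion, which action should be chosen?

Route 5

Column bests: θ=150, φ=240, ψ=190, ω=100.
Route 1 regrets: 200, 100, 0, 30 → max 200
Route 2 regrets: 130, 90, 240, 10 → max 240
Route 3 regrets: 200, 90, 70, 50 → max 200
Route 4 regrets: 210, 0, 0, 30 → max 210
Route 5 regrets: 0, 120, 40, 100 → max 120
Route 6 regrets: 230, 280, 100, 0 → max 280
Smallest max regret = 120 → Route 5.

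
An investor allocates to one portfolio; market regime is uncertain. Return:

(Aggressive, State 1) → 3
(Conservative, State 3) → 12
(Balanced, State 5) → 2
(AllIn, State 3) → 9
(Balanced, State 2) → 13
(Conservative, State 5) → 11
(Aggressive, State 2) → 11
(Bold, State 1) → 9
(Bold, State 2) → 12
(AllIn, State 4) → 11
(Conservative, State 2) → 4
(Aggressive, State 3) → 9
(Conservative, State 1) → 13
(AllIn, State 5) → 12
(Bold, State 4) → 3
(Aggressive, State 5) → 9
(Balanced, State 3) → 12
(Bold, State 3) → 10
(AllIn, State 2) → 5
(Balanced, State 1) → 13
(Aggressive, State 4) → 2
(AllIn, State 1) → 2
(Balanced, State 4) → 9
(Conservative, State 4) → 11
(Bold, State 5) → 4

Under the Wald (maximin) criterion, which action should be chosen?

Row minima: Conservative=4, Balanced=2, Aggressive=2, Bold=3, AllIn=2
Best worst-case = 4 → Conservative.

Conservative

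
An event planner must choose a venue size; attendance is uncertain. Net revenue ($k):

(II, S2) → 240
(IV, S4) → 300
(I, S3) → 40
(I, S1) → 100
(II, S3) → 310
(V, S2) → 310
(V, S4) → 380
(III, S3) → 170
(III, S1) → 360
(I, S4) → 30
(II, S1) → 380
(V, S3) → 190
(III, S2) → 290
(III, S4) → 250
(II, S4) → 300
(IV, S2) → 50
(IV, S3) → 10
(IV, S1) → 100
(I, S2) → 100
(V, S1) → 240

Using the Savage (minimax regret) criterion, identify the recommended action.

Column bests: S1=380, S2=310, S3=310, S4=380.
I regrets: 280, 210, 270, 350 → max 350
II regrets: 0, 70, 0, 80 → max 80
III regrets: 20, 20, 140, 130 → max 140
IV regrets: 280, 260, 300, 80 → max 300
V regrets: 140, 0, 120, 0 → max 140
Smallest max regret = 80 → II.

II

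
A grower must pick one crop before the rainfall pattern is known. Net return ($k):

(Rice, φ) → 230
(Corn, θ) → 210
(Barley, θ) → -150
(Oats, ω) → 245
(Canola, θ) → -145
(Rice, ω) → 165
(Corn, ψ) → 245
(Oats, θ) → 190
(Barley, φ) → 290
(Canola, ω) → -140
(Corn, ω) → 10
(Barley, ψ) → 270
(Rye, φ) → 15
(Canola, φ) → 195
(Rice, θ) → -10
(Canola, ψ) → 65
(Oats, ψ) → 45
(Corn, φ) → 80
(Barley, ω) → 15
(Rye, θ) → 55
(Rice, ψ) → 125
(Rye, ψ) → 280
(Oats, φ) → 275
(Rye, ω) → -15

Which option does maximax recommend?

Barley

Row maxima: Corn=245, Oats=275, Rye=280, Rice=230, Barley=290, Canola=195
Best best-case = 290 → Barley.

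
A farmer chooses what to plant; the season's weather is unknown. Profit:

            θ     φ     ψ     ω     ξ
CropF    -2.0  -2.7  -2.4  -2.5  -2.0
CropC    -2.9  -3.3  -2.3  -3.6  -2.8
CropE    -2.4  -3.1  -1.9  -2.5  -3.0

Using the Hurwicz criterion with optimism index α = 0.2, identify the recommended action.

CropF: 0.2·(-2.0) + 0.8·(-2.7) = -2.56
CropC: 0.2·(-2.3) + 0.8·(-3.6) = -3.34
CropE: 0.2·(-1.9) + 0.8·(-3.1) = -2.86
Highest Hurwicz score = -2.56 → CropF.

CropF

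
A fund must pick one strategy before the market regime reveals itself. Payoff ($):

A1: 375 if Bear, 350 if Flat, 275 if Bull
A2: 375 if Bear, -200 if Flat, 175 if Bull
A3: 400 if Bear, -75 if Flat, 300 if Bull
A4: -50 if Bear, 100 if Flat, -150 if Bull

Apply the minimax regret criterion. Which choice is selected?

A1

Column bests: Bear=400, Flat=350, Bull=300.
A1 regrets: 25, 0, 25 → max 25
A2 regrets: 25, 550, 125 → max 550
A3 regrets: 0, 425, 0 → max 425
A4 regrets: 450, 250, 450 → max 450
Smallest max regret = 25 → A1.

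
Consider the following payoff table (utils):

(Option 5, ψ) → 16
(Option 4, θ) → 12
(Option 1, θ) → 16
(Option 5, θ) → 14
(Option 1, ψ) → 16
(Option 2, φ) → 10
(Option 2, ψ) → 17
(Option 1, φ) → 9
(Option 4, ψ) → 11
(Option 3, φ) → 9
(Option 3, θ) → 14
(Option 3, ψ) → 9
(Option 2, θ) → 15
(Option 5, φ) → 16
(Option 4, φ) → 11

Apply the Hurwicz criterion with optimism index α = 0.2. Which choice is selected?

Option 5

Option 1: 0.2·16 + 0.8·9 = 10.4
Option 2: 0.2·17 + 0.8·10 = 11.4
Option 3: 0.2·14 + 0.8·9 = 10
Option 4: 0.2·12 + 0.8·11 = 11.2
Option 5: 0.2·16 + 0.8·14 = 14.4
Highest Hurwicz score = 14.4 → Option 5.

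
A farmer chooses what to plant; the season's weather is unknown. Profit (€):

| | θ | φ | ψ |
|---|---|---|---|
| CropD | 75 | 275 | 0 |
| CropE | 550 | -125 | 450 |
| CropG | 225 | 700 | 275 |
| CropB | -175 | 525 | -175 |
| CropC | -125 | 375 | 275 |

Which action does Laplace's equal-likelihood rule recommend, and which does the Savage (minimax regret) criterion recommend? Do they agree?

Row averages: CropD=350/3, CropE=875/3, CropG=400, CropB=175/3, CropC=175
Highest average = 400 → CropG.
Column bests: θ=550, φ=700, ψ=450.
CropD regrets: 475, 425, 450 → max 475
CropE regrets: 0, 825, 0 → max 825
CropG regrets: 325, 0, 175 → max 325
CropB regrets: 725, 175, 625 → max 725
CropC regrets: 675, 325, 175 → max 675
Smallest max regret = 325 → CropG.

laplace → CropG; minimax regret → CropG (agree)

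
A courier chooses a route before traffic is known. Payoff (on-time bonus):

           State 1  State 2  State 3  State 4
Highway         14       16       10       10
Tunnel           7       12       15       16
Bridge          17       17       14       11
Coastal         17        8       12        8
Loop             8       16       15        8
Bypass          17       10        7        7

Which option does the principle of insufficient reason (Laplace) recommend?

Row averages: Highway=12.5, Tunnel=12.5, Bridge=14.75, Coastal=11.25, Loop=11.75, Bypass=10.25
Highest average = 14.75 → Bridge.

Bridge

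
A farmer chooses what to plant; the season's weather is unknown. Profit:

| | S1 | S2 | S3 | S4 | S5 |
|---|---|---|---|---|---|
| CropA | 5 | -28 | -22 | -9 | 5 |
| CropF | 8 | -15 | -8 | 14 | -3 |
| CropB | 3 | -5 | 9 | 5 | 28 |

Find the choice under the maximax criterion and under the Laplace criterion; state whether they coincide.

maximax → CropB; laplace → CropB (agree)

Row maxima: CropA=5, CropF=14, CropB=28
Best best-case = 28 → CropB.
Row averages: CropA=-9.8, CropF=-0.8, CropB=8
Highest average = 8 → CropB.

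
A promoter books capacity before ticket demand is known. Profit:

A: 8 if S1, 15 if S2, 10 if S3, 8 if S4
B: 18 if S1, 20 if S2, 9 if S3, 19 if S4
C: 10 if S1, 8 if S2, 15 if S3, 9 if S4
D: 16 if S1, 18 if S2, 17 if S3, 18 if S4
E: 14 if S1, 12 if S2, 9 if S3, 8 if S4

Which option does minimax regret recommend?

Column bests: S1=18, S2=20, S3=17, S4=19.
A regrets: 10, 5, 7, 11 → max 11
B regrets: 0, 0, 8, 0 → max 8
C regrets: 8, 12, 2, 10 → max 12
D regrets: 2, 2, 0, 1 → max 2
E regrets: 4, 8, 8, 11 → max 11
Smallest max regret = 2 → D.

D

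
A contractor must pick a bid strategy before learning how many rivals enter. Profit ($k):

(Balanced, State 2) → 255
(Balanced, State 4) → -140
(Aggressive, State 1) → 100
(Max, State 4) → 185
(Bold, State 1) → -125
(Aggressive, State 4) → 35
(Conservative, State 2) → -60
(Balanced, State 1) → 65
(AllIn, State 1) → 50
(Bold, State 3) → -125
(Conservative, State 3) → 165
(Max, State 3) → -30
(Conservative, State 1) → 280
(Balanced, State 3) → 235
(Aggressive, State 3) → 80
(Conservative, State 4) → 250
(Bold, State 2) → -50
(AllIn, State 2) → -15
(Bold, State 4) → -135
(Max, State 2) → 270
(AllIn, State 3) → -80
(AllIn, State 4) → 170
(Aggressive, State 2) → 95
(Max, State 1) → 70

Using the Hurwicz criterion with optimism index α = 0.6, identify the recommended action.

Max

Conservative: 0.6·280 + 0.4·(-60) = 144
Balanced: 0.6·255 + 0.4·(-140) = 97
Aggressive: 0.6·100 + 0.4·35 = 74
Bold: 0.6·(-50) + 0.4·(-135) = -84
AllIn: 0.6·170 + 0.4·(-80) = 70
Max: 0.6·270 + 0.4·(-30) = 150
Highest Hurwicz score = 150 → Max.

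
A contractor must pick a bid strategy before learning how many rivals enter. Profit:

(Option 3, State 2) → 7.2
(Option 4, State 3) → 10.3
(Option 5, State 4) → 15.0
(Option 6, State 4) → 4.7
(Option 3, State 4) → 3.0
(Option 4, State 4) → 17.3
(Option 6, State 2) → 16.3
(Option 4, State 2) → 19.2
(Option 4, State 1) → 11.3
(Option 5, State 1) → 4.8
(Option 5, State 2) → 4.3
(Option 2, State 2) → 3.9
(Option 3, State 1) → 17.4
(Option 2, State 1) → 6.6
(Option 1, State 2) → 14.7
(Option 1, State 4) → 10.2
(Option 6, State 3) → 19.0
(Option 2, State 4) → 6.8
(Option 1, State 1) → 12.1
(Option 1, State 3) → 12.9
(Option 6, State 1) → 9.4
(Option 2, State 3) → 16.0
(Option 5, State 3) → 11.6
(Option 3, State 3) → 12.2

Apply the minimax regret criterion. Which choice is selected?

Option 1

Column bests: State 1=17.4, State 2=19.2, State 3=19.0, State 4=17.3.
Option 1 regrets: 5.3, 4.5, 6.1, 7.1 → max 7.1
Option 2 regrets: 10.8, 15.3, 3.0, 10.5 → max 15.3
Option 3 regrets: 0.0, 12.0, 6.8, 14.3 → max 14.3
Option 4 regrets: 6.1, 0.0, 8.7, 0.0 → max 8.7
Option 5 regrets: 12.6, 14.9, 7.4, 2.3 → max 14.9
Option 6 regrets: 8.0, 2.9, 0.0, 12.6 → max 12.6
Smallest max regret = 7.1 → Option 1.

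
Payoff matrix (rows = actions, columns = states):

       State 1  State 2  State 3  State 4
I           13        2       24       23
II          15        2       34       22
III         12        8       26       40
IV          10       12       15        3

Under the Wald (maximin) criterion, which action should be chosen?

Row minima: I=2, II=2, III=8, IV=3
Best worst-case = 8 → III.

III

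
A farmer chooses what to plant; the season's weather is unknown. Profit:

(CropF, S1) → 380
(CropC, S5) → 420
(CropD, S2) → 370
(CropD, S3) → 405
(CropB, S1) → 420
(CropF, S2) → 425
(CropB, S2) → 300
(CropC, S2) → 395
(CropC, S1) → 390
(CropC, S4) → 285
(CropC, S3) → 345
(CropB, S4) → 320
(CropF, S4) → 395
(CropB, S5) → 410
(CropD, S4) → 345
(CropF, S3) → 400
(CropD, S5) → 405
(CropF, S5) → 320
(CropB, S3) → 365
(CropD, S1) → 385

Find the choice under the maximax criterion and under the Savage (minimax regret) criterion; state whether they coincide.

Row maxima: CropF=425, CropB=420, CropC=420, CropD=405
Best best-case = 425 → CropF.
Column bests: S1=420, S2=425, S3=405, S4=395, S5=420.
CropF regrets: 40, 0, 5, 0, 100 → max 100
CropB regrets: 0, 125, 40, 75, 10 → max 125
CropC regrets: 30, 30, 60, 110, 0 → max 110
CropD regrets: 35, 55, 0, 50, 15 → max 55
Smallest max regret = 55 → CropD.

maximax → CropF; minimax regret → CropD (disagree)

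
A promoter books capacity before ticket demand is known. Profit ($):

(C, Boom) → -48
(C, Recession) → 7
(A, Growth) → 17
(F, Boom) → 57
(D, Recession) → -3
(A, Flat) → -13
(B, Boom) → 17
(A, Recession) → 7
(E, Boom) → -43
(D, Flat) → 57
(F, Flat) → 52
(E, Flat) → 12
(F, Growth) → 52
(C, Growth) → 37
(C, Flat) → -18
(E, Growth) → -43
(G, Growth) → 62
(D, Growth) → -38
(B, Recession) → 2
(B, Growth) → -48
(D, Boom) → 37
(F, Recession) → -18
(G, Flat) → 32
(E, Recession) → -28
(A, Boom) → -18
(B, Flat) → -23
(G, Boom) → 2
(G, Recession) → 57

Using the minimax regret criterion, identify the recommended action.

G

Column bests: Recession=57, Flat=57, Growth=62, Boom=57.
A regrets: 50, 70, 45, 75 → max 75
B regrets: 55, 80, 110, 40 → max 110
C regrets: 50, 75, 25, 105 → max 105
D regrets: 60, 0, 100, 20 → max 100
E regrets: 85, 45, 105, 100 → max 105
F regrets: 75, 5, 10, 0 → max 75
G regrets: 0, 25, 0, 55 → max 55
Smallest max regret = 55 → G.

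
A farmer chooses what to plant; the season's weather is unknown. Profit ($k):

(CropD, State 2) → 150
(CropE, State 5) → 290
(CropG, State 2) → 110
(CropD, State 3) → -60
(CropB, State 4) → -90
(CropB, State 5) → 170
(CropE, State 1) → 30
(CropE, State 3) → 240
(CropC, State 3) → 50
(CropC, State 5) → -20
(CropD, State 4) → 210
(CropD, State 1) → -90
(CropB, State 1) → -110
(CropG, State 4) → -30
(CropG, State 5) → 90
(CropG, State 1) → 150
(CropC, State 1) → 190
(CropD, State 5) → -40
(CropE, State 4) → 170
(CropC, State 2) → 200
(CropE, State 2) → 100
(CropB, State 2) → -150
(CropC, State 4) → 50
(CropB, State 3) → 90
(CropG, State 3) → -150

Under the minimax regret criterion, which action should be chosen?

Column bests: State 1=190, State 2=200, State 3=240, State 4=210, State 5=290.
CropD regrets: 280, 50, 300, 0, 330 → max 330
CropC regrets: 0, 0, 190, 160, 310 → max 310
CropB regrets: 300, 350, 150, 300, 120 → max 350
CropG regrets: 40, 90, 390, 240, 200 → max 390
CropE regrets: 160, 100, 0, 40, 0 → max 160
Smallest max regret = 160 → CropE.

CropE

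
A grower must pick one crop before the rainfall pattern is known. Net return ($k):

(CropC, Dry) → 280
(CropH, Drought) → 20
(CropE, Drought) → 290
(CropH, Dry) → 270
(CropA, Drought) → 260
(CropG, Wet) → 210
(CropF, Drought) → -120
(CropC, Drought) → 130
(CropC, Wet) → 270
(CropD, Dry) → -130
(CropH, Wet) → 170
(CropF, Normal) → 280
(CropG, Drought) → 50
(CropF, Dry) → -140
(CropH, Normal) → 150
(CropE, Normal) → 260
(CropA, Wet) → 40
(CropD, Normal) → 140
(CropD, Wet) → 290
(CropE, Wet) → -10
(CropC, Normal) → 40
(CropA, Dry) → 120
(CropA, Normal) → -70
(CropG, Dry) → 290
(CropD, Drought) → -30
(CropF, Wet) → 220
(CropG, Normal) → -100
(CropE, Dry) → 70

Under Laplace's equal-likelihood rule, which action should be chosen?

CropC

Row averages: CropD=67.5, CropA=87.5, CropE=152.5, CropC=180, CropG=112.5, CropH=152.5, CropF=60
Highest average = 180 → CropC.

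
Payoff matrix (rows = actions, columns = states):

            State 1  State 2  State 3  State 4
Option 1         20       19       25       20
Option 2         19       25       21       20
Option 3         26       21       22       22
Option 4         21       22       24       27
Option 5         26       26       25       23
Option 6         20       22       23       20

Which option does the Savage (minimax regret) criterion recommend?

Column bests: State 1=26, State 2=26, State 3=25, State 4=27.
Option 1 regrets: 6, 7, 0, 7 → max 7
Option 2 regrets: 7, 1, 4, 7 → max 7
Option 3 regrets: 0, 5, 3, 5 → max 5
Option 4 regrets: 5, 4, 1, 0 → max 5
Option 5 regrets: 0, 0, 0, 4 → max 4
Option 6 regrets: 6, 4, 2, 7 → max 7
Smallest max regret = 4 → Option 5.

Option 5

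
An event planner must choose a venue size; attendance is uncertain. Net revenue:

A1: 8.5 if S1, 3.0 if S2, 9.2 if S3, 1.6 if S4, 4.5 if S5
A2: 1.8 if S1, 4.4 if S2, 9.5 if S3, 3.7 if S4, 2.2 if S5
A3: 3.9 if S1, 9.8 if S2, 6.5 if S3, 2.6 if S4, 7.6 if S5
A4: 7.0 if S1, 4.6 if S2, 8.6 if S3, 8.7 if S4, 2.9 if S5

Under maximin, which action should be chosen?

Row minima: A1=1.6, A2=1.8, A3=2.6, A4=2.9
Best worst-case = 2.9 → A4.

A4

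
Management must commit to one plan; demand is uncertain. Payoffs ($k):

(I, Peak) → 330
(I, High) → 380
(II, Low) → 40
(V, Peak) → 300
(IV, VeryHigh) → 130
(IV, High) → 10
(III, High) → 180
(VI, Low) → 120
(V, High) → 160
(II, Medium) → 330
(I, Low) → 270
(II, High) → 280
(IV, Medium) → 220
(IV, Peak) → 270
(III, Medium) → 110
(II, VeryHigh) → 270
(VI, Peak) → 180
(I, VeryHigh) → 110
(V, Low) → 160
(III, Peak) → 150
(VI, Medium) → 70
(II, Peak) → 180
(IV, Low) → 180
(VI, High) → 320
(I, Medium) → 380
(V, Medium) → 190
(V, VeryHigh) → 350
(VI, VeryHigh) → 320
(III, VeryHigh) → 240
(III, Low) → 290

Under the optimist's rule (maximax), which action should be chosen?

Row maxima: I=380, II=330, III=290, IV=270, V=350, VI=320
Best best-case = 380 → I.

I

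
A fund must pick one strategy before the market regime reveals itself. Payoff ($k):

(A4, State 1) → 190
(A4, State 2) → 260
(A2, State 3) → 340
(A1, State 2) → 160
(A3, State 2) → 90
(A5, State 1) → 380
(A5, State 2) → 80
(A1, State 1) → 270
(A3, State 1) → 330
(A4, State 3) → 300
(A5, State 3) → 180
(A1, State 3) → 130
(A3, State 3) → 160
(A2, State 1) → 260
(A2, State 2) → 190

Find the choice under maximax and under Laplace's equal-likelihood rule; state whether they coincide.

Row maxima: A1=270, A2=340, A3=330, A4=300, A5=380
Best best-case = 380 → A5.
Row averages: A1=560/3, A2=790/3, A3=580/3, A4=250, A5=640/3
Highest average = 790/3 → A2.

maximax → A5; laplace → A2 (disagree)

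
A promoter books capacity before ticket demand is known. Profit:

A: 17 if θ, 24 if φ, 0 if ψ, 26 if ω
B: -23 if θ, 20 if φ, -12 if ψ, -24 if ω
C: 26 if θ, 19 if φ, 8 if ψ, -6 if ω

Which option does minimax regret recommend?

A

Column bests: θ=26, φ=24, ψ=8, ω=26.
A regrets: 9, 0, 8, 0 → max 9
B regrets: 49, 4, 20, 50 → max 50
C regrets: 0, 5, 0, 32 → max 32
Smallest max regret = 9 → A.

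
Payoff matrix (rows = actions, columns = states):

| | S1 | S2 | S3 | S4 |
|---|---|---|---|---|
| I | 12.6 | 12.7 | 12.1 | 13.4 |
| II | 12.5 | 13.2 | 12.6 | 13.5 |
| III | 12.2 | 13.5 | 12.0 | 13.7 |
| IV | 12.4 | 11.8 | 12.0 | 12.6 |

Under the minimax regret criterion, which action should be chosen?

II

Column bests: S1=12.6, S2=13.5, S3=12.6, S4=13.7.
I regrets: 0.0, 0.8, 0.5, 0.3 → max 0.8
II regrets: 0.1, 0.3, 0.0, 0.2 → max 0.3
III regrets: 0.4, 0.0, 0.6, 0.0 → max 0.6
IV regrets: 0.2, 1.7, 0.6, 1.1 → max 1.7
Smallest max regret = 0.3 → II.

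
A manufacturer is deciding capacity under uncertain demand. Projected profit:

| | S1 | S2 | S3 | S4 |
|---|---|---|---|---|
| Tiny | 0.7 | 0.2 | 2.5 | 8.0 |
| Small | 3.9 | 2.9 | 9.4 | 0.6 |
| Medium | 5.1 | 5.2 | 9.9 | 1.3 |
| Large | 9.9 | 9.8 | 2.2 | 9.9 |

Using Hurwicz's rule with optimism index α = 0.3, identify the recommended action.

Tiny: 0.3·8.0 + 0.7·0.2 = 2.54
Small: 0.3·9.4 + 0.7·0.6 = 3.24
Medium: 0.3·9.9 + 0.7·1.3 = 3.88
Large: 0.3·9.9 + 0.7·2.2 = 4.51
Highest Hurwicz score = 4.51 → Large.

Large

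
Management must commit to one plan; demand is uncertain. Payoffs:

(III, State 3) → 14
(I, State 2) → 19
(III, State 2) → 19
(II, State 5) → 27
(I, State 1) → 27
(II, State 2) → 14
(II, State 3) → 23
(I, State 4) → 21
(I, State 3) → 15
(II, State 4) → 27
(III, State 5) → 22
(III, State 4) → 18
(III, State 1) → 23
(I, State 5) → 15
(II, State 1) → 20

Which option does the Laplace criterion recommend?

II

Row averages: I=19.4, II=22.2, III=19.2
Highest average = 22.2 → II.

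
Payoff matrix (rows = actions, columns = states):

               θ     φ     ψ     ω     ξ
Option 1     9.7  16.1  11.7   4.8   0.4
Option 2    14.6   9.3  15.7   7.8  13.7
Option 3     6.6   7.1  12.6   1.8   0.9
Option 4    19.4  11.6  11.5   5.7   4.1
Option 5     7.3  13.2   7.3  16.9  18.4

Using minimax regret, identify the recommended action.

Option 2

Column bests: θ=19.4, φ=16.1, ψ=15.7, ω=16.9, ξ=18.4.
Option 1 regrets: 9.7, 0.0, 4.0, 12.1, 18.0 → max 18.0
Option 2 regrets: 4.8, 6.8, 0.0, 9.1, 4.7 → max 9.1
Option 3 regrets: 12.8, 9.0, 3.1, 15.1, 17.5 → max 17.5
Option 4 regrets: 0.0, 4.5, 4.2, 11.2, 14.3 → max 14.3
Option 5 regrets: 12.1, 2.9, 8.4, 0.0, 0.0 → max 12.1
Smallest max regret = 9.1 → Option 2.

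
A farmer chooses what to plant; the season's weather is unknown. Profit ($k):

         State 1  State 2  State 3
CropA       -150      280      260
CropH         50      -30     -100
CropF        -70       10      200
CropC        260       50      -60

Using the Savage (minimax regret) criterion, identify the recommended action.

Column bests: State 1=260, State 2=280, State 3=260.
CropA regrets: 410, 0, 0 → max 410
CropH regrets: 210, 310, 360 → max 360
CropF regrets: 330, 270, 60 → max 330
CropC regrets: 0, 230, 320 → max 320
Smallest max regret = 320 → CropC.

CropC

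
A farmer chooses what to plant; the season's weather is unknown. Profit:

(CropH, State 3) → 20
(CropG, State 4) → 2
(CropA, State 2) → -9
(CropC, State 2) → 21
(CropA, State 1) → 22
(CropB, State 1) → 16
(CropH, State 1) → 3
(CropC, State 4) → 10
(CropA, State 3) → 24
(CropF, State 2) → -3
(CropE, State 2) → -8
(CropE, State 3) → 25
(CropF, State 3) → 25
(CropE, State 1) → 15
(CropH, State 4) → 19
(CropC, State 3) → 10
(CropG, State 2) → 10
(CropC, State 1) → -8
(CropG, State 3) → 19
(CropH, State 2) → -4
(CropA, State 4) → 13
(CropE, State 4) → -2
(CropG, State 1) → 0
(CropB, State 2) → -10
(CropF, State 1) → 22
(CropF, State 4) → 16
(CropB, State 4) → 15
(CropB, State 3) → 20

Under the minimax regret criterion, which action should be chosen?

Column bests: State 1=22, State 2=21, State 3=25, State 4=19.
CropC regrets: 30, 0, 15, 9 → max 30
CropF regrets: 0, 24, 0, 3 → max 24
CropB regrets: 6, 31, 5, 4 → max 31
CropG regrets: 22, 11, 6, 17 → max 22
CropA regrets: 0, 30, 1, 6 → max 30
CropH regrets: 19, 25, 5, 0 → max 25
CropE regrets: 7, 29, 0, 21 → max 29
Smallest max regret = 22 → CropG.

CropG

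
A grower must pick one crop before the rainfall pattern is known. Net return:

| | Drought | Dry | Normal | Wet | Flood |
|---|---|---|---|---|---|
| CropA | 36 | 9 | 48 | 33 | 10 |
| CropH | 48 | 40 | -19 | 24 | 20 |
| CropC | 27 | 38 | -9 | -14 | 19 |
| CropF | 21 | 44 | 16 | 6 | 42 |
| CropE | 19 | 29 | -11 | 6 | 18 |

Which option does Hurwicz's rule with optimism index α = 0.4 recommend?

CropA: 0.4·48 + 0.6·9 = 24.6
CropH: 0.4·48 + 0.6·(-19) = 7.8
CropC: 0.4·38 + 0.6·(-14) = 6.8
CropF: 0.4·44 + 0.6·6 = 21.2
CropE: 0.4·29 + 0.6·(-11) = 5
Highest Hurwicz score = 24.6 → CropA.

CropA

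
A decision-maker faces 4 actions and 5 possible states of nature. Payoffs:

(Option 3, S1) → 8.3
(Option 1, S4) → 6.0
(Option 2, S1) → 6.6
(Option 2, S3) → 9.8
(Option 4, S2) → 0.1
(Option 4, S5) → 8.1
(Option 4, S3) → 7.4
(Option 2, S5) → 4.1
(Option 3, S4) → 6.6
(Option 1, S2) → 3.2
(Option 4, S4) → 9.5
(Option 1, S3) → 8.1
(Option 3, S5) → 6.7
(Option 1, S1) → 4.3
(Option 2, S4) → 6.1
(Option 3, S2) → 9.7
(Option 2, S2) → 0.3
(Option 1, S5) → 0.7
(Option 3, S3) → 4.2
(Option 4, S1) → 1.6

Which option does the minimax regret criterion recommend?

Option 3

Column bests: S1=8.3, S2=9.7, S3=9.8, S4=9.5, S5=8.1.
Option 1 regrets: 4.0, 6.5, 1.7, 3.5, 7.4 → max 7.4
Option 2 regrets: 1.7, 9.4, 0.0, 3.4, 4.0 → max 9.4
Option 3 regrets: 0.0, 0.0, 5.6, 2.9, 1.4 → max 5.6
Option 4 regrets: 6.7, 9.6, 2.4, 0.0, 0.0 → max 9.6
Smallest max regret = 5.6 → Option 3.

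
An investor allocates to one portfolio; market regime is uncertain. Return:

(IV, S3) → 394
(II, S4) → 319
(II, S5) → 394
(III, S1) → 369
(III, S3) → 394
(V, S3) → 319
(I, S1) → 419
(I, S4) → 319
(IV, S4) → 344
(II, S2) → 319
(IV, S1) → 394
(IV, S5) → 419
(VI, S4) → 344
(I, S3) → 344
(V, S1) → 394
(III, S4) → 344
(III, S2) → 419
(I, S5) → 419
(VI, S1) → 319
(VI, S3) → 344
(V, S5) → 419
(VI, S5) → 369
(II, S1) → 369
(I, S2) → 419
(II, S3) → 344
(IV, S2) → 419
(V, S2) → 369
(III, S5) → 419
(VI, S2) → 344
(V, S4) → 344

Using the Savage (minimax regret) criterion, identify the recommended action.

Column bests: S1=419, S2=419, S3=394, S4=344, S5=419.
I regrets: 0, 0, 50, 25, 0 → max 50
II regrets: 50, 100, 50, 25, 25 → max 100
III regrets: 50, 0, 0, 0, 0 → max 50
IV regrets: 25, 0, 0, 0, 0 → max 25
V regrets: 25, 50, 75, 0, 0 → max 75
VI regrets: 100, 75, 50, 0, 50 → max 100
Smallest max regret = 25 → IV.

IV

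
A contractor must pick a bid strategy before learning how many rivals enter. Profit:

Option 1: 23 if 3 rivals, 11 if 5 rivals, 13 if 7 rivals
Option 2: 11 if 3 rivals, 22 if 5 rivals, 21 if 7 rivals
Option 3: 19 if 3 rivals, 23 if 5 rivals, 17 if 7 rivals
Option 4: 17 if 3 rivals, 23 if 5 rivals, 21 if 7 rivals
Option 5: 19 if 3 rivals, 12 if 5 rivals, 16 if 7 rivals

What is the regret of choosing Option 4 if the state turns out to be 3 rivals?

6

Best payoff under 3 rivals is 23.
Regret = 23 − 17 = 6.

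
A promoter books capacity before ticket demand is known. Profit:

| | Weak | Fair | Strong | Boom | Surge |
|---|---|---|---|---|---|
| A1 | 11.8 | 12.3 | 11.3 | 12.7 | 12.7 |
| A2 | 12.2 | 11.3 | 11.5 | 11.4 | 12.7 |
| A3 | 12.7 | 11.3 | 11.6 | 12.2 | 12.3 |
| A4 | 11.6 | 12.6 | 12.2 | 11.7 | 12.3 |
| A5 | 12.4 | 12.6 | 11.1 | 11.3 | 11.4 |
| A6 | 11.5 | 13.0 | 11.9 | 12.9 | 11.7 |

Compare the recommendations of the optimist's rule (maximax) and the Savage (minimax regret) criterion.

Row maxima: A1=12.7, A2=12.7, A3=12.7, A4=12.6, A5=12.6, A6=13.0
Best best-case = 13.0 → A6.
Column bests: Weak=12.7, Fair=13.0, Strong=12.2, Boom=12.9, Surge=12.7.
A1 regrets: 0.9, 0.7, 0.9, 0.2, 0.0 → max 0.9
A2 regrets: 0.5, 1.7, 0.7, 1.5, 0.0 → max 1.7
A3 regrets: 0.0, 1.7, 0.6, 0.7, 0.4 → max 1.7
A4 regrets: 1.1, 0.4, 0.0, 1.2, 0.4 → max 1.2
A5 regrets: 0.3, 0.4, 1.1, 1.6, 1.3 → max 1.6
A6 regrets: 1.2, 0.0, 0.3, 0.0, 1.0 → max 1.2
Smallest max regret = 0.9 → A1.

maximax → A6; minimax regret → A1 (disagree)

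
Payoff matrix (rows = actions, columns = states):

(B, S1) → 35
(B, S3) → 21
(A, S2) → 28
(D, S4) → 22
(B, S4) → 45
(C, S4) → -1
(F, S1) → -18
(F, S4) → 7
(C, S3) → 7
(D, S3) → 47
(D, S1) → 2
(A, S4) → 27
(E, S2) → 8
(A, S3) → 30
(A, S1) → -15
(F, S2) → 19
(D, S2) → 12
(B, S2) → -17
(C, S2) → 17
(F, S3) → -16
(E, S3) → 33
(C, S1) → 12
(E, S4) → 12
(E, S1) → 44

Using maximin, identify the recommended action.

E

Row minima: A=-15, B=-17, C=-1, D=2, E=8, F=-18
Best worst-case = 8 → E.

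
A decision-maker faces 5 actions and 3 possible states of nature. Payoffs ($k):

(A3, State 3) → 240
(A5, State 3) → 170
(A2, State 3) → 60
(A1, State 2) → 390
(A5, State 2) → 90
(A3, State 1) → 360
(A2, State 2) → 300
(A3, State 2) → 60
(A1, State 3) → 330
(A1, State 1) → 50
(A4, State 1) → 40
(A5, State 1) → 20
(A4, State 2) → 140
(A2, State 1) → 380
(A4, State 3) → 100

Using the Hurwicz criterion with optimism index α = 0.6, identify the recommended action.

A1

A1: 0.6·390 + 0.4·50 = 254
A2: 0.6·380 + 0.4·60 = 252
A3: 0.6·360 + 0.4·60 = 240
A4: 0.6·140 + 0.4·40 = 100
A5: 0.6·170 + 0.4·20 = 110
Highest Hurwicz score = 254 → A1.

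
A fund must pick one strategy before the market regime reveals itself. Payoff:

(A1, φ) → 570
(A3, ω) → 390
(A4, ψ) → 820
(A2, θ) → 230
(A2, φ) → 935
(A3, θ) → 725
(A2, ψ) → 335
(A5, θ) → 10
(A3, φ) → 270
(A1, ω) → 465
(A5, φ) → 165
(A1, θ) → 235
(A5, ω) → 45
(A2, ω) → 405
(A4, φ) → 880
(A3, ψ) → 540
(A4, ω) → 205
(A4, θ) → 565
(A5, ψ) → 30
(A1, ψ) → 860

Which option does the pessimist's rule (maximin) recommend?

A3

Row minima: A1=235, A2=230, A3=270, A4=205, A5=10
Best worst-case = 270 → A3.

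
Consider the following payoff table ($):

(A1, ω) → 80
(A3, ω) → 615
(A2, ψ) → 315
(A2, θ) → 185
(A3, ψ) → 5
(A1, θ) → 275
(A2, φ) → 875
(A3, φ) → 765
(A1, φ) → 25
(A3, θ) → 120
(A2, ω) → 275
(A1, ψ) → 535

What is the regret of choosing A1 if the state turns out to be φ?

Best payoff under φ is 875.
Regret = 875 − 25 = 850.

850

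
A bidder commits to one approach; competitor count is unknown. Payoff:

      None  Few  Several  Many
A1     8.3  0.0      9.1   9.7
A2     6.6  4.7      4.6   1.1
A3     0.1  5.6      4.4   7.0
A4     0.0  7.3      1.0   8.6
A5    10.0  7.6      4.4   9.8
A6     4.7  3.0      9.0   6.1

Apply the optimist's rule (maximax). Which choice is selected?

A5

Row maxima: A1=9.7, A2=6.6, A3=7.0, A4=8.6, A5=10.0, A6=9.0
Best best-case = 10.0 → A5.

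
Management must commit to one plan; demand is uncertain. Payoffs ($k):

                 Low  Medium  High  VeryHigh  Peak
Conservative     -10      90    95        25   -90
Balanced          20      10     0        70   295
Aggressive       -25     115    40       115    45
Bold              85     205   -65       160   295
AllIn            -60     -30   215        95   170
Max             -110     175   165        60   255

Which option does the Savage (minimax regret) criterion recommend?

Column bests: Low=85, Medium=205, High=215, VeryHigh=160, Peak=295.
Conservative regrets: 95, 115, 120, 135, 385 → max 385
Balanced regrets: 65, 195, 215, 90, 0 → max 215
Aggressive regrets: 110, 90, 175, 45, 250 → max 250
Bold regrets: 0, 0, 280, 0, 0 → max 280
AllIn regrets: 145, 235, 0, 65, 125 → max 235
Max regrets: 195, 30, 50, 100, 40 → max 195
Smallest max regret = 195 → Max.

Max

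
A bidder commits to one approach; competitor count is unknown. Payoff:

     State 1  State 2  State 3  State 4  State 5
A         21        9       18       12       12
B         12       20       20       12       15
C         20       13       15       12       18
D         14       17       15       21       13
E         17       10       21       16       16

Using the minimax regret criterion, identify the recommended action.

Column bests: State 1=21, State 2=20, State 3=21, State 4=21, State 5=18.
A regrets: 0, 11, 3, 9, 6 → max 11
B regrets: 9, 0, 1, 9, 3 → max 9
C regrets: 1, 7, 6, 9, 0 → max 9
D regrets: 7, 3, 6, 0, 5 → max 7
E regrets: 4, 10, 0, 5, 2 → max 10
Smallest max regret = 7 → D.

D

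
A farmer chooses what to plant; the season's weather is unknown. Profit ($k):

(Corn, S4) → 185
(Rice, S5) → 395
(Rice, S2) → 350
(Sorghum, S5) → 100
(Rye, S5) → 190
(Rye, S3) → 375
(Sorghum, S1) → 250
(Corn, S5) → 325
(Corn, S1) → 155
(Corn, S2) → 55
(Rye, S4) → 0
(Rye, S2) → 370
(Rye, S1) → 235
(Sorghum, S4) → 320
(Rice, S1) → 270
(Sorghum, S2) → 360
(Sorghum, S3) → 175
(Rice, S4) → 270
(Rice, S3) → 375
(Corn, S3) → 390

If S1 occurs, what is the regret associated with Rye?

35

Best payoff under S1 is 270.
Regret = 270 − 235 = 35.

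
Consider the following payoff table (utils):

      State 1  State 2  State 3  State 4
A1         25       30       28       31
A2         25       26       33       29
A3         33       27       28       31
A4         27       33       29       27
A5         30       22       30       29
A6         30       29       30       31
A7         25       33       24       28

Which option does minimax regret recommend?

Column bests: State 1=33, State 2=33, State 3=33, State 4=31.
A1 regrets: 8, 3, 5, 0 → max 8
A2 regrets: 8, 7, 0, 2 → max 8
A3 regrets: 0, 6, 5, 0 → max 6
A4 regrets: 6, 0, 4, 4 → max 6
A5 regrets: 3, 11, 3, 2 → max 11
A6 regrets: 3, 4, 3, 0 → max 4
A7 regrets: 8, 0, 9, 3 → max 9
Smallest max regret = 4 → A6.

A6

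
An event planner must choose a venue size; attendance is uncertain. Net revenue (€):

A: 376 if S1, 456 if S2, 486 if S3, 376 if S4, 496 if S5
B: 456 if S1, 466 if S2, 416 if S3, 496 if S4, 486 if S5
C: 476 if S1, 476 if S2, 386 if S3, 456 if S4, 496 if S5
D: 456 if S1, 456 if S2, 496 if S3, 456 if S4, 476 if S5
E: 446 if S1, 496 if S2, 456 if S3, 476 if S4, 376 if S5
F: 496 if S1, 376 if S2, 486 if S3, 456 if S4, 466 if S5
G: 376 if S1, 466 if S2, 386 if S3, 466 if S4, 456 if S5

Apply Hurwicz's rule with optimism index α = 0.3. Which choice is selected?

A: 0.3·496 + 0.7·376 = 412
B: 0.3·496 + 0.7·416 = 440
C: 0.3·496 + 0.7·386 = 419
D: 0.3·496 + 0.7·456 = 468
E: 0.3·496 + 0.7·376 = 412
F: 0.3·496 + 0.7·376 = 412
G: 0.3·466 + 0.7·376 = 403
Highest Hurwicz score = 468 → D.

D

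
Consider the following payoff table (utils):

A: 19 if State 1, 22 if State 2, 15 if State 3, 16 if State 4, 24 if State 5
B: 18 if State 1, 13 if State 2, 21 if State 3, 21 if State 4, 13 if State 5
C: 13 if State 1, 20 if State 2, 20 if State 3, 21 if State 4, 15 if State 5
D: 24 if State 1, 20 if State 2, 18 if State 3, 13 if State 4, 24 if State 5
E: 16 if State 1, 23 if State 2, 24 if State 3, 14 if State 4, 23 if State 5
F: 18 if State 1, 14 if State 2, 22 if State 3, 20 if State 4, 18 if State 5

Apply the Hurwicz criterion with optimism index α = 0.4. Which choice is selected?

A: 0.4·24 + 0.6·15 = 18.6
B: 0.4·21 + 0.6·13 = 16.2
C: 0.4·21 + 0.6·13 = 16.2
D: 0.4·24 + 0.6·13 = 17.4
E: 0.4·24 + 0.6·14 = 18
F: 0.4·22 + 0.6·14 = 17.2
Highest Hurwicz score = 18.6 → A.

A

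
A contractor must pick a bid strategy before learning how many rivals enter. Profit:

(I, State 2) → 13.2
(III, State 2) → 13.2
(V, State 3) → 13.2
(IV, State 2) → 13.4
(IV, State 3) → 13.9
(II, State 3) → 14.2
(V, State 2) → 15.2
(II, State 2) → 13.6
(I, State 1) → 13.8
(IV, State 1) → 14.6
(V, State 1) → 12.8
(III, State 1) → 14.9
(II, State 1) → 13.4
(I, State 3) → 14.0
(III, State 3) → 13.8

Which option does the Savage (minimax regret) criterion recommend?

II

Column bests: State 1=14.9, State 2=15.2, State 3=14.2.
I regrets: 1.1, 2.0, 0.2 → max 2.0
II regrets: 1.5, 1.6, 0.0 → max 1.6
III regrets: 0.0, 2.0, 0.4 → max 2.0
IV regrets: 0.3, 1.8, 0.3 → max 1.8
V regrets: 2.1, 0.0, 1.0 → max 2.1
Smallest max regret = 1.6 → II.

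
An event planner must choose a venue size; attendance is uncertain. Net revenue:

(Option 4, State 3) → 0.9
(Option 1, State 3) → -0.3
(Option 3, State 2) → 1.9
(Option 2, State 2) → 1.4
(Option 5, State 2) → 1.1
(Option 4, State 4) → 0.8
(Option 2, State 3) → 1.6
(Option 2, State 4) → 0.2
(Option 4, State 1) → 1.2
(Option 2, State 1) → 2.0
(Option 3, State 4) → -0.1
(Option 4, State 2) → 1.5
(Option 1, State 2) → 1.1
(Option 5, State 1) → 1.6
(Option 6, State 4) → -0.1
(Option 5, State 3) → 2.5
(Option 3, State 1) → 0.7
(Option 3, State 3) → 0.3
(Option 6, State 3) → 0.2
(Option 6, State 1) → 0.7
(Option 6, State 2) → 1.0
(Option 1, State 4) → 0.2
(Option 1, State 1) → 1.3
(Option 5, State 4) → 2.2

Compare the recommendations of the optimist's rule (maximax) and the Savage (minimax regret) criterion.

Row maxima: Option 1=1.3, Option 2=2.0, Option 3=1.9, Option 4=1.5, Option 5=2.5, Option 6=1.0
Best best-case = 2.5 → Option 5.
Column bests: State 1=2.0, State 2=1.9, State 3=2.5, State 4=2.2.
Option 1 regrets: 0.7, 0.8, 2.8, 2.0 → max 2.8
Option 2 regrets: 0.0, 0.5, 0.9, 2.0 → max 2.0
Option 3 regrets: 1.3, 0.0, 2.2, 2.3 → max 2.3
Option 4 regrets: 0.8, 0.4, 1.6, 1.4 → max 1.6
Option 5 regrets: 0.4, 0.8, 0.0, 0.0 → max 0.8
Option 6 regrets: 1.3, 0.9, 2.3, 2.3 → max 2.3
Smallest max regret = 0.8 → Option 5.

maximax → Option 5; minimax regret → Option 5 (agree)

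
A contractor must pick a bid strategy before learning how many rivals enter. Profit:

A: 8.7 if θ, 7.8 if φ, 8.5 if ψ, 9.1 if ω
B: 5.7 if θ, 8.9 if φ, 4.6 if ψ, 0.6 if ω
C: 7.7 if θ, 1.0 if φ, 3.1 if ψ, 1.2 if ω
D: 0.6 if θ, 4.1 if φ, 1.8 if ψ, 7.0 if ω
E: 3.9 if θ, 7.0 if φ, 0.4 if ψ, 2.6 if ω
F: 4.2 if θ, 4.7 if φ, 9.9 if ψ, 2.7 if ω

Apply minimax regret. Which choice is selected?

A

Column bests: θ=8.7, φ=8.9, ψ=9.9, ω=9.1.
A regrets: 0.0, 1.1, 1.4, 0.0 → max 1.4
B regrets: 3.0, 0.0, 5.3, 8.5 → max 8.5
C regrets: 1.0, 7.9, 6.8, 7.9 → max 7.9
D regrets: 8.1, 4.8, 8.1, 2.1 → max 8.1
E regrets: 4.8, 1.9, 9.5, 6.5 → max 9.5
F regrets: 4.5, 4.2, 0.0, 6.4 → max 6.4
Smallest max regret = 1.4 → A.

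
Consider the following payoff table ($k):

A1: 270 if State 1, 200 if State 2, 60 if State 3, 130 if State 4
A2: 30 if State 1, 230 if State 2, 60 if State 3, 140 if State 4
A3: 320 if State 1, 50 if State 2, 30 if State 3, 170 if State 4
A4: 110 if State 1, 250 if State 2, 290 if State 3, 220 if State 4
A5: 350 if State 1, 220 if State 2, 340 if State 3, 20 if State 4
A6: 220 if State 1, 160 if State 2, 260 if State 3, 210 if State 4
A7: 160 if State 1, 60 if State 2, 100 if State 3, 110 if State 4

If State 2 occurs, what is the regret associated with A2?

Best payoff under State 2 is 250.
Regret = 250 − 230 = 20.

20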